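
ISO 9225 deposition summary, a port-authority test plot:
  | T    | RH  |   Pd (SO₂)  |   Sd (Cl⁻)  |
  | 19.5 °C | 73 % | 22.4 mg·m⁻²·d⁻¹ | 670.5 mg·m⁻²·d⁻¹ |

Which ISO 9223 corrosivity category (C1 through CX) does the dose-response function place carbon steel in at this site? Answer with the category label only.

carbon steel: temperature factor f = -0.054·(9.5) = -0.5130
  sulphur-dioxide contribution → 22.98 μm/a
  chloride contribution → 139.9 μm/a
  total first-year rate 162.9 μm/a
163 μm/a falls in (80, 200] for carbon steel → category C5

C5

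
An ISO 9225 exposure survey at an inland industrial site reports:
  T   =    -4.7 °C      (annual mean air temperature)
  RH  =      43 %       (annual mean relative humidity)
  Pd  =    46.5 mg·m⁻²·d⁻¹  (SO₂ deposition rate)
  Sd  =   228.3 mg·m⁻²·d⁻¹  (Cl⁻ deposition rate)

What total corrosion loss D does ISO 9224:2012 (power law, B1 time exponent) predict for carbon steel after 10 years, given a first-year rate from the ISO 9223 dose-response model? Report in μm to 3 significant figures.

carbon steel: T≤10 °C ⇒ hinge +0.150·(-4.7−10) = -2.2050
  SO₂ term: 1.77·46.5^0.52·exp(0.02·43-2.2050) = 3.396
  Cl⁻ term: 0.102·228.3^0.62·exp(0.033·43+0.04·-4.7) = 10.13
  r_corr = 3.396 + 10.13 = 13.52 μm/a
ISO 9224: D(t) = r_corr · t^b with b = 0.523 (carbon steel, B1)
  D(10) = 13.52 × 10^0.523 = 13.52 × 3.334 = 45.09 μm

D(10) = 45.1 μm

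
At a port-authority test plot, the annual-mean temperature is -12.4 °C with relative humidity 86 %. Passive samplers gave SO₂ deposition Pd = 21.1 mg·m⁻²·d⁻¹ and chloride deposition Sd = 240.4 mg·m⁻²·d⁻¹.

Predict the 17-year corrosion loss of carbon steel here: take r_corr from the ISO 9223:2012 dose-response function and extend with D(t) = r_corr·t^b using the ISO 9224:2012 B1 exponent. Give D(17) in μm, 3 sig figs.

carbon steel: temperature factor f = +0.150·(-22.4) = -3.3600
  SO₂ term: 1.77·21.1^0.52·exp(0.02·86-3.3600) = 1.676
  Cl⁻ term: 0.102·240.4^0.62·exp(0.033·86+0.04·-12.4) = 31.76
  sum: 1.676 + 31.76 → r_corr = 33.44 μm/a
ISO 9224: D(t) = r_corr · t^b with b = 0.523 (carbon steel, B1)
  D(17) = 33.44 × 17^0.523 = 33.44 × 4.401 = 147.1 μm

D(17) = 147 μm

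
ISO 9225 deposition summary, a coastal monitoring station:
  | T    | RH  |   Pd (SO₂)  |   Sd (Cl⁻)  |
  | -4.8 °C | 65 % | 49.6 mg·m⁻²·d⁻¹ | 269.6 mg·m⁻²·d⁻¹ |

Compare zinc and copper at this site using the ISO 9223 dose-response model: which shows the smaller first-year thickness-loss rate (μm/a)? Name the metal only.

copper

zinc: T≤10 °C ⇒ hinge +0.038·(-4.8−10) = -0.5624
  SO₂ term: 0.0129·49.6^0.44·exp(0.046·65-0.5624) = 0.8145
  Sd branch = 0.0175·Sd^0.57·e^(0.008·RH+0.085·T) = 0.4755 μm/a
  r_corr = 0.8145 + 0.4755 = 1.29 μm/a
copper: T≤10 °C ⇒ hinge +0.126·(-4.8−10) = -1.8648
  Pd branch = 0.0053·Pd^0.26·e^(0.059·RH+f) = 0.1049 μm/a
  Sd branch = 0.01025·Sd^0.27·e^(0.036·RH+0.049·T) = 0.3812 μm/a
  sum: 0.1049 + 0.3812 → r_corr = 0.4861 μm/a
Ordering by μm/a: zinc (1.29) > copper (0.486)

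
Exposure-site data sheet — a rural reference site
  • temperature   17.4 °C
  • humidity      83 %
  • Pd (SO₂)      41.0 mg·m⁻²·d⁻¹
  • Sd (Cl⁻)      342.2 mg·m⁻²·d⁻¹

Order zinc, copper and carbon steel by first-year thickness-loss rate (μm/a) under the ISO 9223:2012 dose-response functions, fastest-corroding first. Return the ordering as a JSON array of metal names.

["carbon steel", "zinc", "copper"]

zinc: temperature factor f = -0.071·(7.4) = -0.5254
  Pd branch = 0.0129·Pd^0.44·e^(0.046·RH+f) = 1.779 μm/a
  Cl⁻ term: 0.0175·342.2^0.57·exp(0.008·83+0.085·17.4) = 4.152
  r_corr = 1.779 + 4.152 = 5.931 μm/a
copper: T>10 °C ⇒ hinge -0.080·(17.4−10) = -0.5920
  SO₂ term: 0.0053·41.0^0.26·exp(0.059·83-0.5920) = 1.031
  Sd branch = 0.01025·Sd^0.27·e^(0.036·RH+0.049·T) = 2.306 μm/a
  r_corr = 1.031 + 2.306 = 3.337 μm/a
carbon steel: T>10 °C ⇒ hinge -0.054·(17.4−10) = -0.3996
  Pd branch = 1.77·Pd^0.52·e^(0.02·RH+f) = 43.05 μm/a
  Cl⁻ term: 0.102·342.2^0.62·exp(0.033·83+0.04·17.4) = 117.9
  r_corr = 43.05 + 117.9 = 161 μm/a
Ordering by μm/a: carbon steel (161) > zinc (5.93) > copper (3.34)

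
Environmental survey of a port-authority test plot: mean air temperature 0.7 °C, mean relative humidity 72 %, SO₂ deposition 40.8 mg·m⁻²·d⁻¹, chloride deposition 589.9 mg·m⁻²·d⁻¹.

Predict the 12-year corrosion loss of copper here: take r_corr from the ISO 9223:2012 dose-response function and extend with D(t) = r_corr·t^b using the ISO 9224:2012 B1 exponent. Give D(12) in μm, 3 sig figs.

copper: temperature factor f = +0.126·(-9.3) = -1.1718
  Pd branch = 0.0053·Pd^0.26·e^(0.059·RH+f) = 0.3013 μm/a
  Cl⁻ term: 0.01025·589.9^0.27·exp(0.036·72+0.049·0.7) = 0.7933
  sum: 0.3013 + 0.7933 → r_corr = 1.095 μm/a
Long-term exponent b (ISO 9224 Table 2, B1) = 0.667
  D(12) = 1.095 × 12^0.667 = 1.095 × 5.246 = 5.742 μm

D(12) = 5.74 μm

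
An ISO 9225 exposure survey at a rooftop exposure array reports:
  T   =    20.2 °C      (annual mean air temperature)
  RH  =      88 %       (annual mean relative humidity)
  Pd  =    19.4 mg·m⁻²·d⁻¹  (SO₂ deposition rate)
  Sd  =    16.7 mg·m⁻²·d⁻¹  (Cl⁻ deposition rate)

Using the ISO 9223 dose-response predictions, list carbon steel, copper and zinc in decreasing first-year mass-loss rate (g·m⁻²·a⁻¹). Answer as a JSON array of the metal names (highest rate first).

carbon steel: T>10 °C ⇒ hinge -0.054·(20.2−10) = -0.5508
  sulphur-dioxide contribution → 27.72 μm/a
  chloride contribution → 23.92 μm/a
  total first-year rate 51.64 μm/a
  mass loss = 51.64 μm/a × 7.85 g/cm³ = 405.4 g·m⁻²·a⁻¹
copper: f(T) = -0.080·(T−10) [T>10 °C] = -0.8160
  sulphur-dioxide contribution → 0.9111 μm/a
  chloride contribution → 1.401 μm/a
  ⇒ r_corr(copper) = 2.313 μm/a
  mass loss = 2.313 μm/a × 8.96 g/cm³ = 20.72 g·m⁻²·a⁻¹
zinc: temperature factor f = -0.071·(10.2) = -0.7242
  sulphur-dioxide contribution → 1.32 μm/a
  chloride contribution → 0.9804 μm/a
  total first-year rate 2.301 μm/a
  mass loss = 2.301 μm/a × 7.14 g/cm³ = 16.43 g·m⁻²·a⁻¹
Ordering by g·m⁻²·a⁻¹: carbon steel (405) > copper (20.7) > zinc (16.4)

["carbon steel", "copper", "zinc"]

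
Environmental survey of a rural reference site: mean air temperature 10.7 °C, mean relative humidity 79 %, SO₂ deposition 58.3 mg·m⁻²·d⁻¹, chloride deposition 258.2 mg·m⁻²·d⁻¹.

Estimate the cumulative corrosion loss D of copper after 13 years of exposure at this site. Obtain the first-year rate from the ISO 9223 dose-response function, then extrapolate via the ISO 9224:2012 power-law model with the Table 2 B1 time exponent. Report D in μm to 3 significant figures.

copper: f(T) = -0.080·(T−10) [T>10 °C] = -0.0560
  SO₂ term: 0.0053·58.3^0.26·exp(0.059·79-0.0560) = 1.525
  Sd branch = 0.01025·Sd^0.27·e^(0.036·RH+0.049·T) = 1.333 μm/a
  r_corr = 1.525 + 1.333 = 2.858 μm/a
Long-term exponent b (ISO 9224 Table 2, B1) = 0.667
  D(13) = 2.858 × 13^0.667 = 2.858 × 5.534 = 15.81 μm

D(13) = 15.8 μm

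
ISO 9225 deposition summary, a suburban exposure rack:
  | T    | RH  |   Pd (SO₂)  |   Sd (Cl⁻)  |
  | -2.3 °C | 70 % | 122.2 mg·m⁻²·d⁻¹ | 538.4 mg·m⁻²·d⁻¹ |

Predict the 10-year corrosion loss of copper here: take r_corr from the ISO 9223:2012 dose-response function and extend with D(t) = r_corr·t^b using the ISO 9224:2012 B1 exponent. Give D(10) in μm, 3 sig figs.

D(10) = 4.02 μm

copper: T≤10 °C ⇒ hinge +0.126·(-2.3−10) = -1.5498
  SO₂ term: 0.0053·122.2^0.26·exp(0.059·70-1.5498) = 0.2441
  Sd branch = 0.01025·Sd^0.27·e^(0.036·RH+0.049·T) = 0.6217 μm/a
  r_corr = 0.2441 + 0.6217 = 0.8658 μm/a
ISO 9224: D(t) = r_corr · t^b with b = 0.667 (copper, B1)
  D(10) = 0.8658 × 10^0.667 = 0.8658 × 4.645 = 4.022 μm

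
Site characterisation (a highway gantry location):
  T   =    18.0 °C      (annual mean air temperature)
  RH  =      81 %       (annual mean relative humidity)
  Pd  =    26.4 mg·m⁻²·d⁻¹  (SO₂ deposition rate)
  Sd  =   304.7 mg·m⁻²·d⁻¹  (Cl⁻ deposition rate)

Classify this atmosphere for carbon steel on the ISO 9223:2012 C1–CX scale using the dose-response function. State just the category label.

carbon steel: T>10 °C ⇒ hinge -0.054·(18.0−10) = -0.4320
  sulphur-dioxide contribution → 31.85 μm/a
  chloride contribution → 105.2 μm/a
  ⇒ r_corr(carbon steel) = 137.1 μm/a
ISO 9223 Table 2 (carbon steel): 80 < 137 ≤ 200 μm/a ⇒ C5

C5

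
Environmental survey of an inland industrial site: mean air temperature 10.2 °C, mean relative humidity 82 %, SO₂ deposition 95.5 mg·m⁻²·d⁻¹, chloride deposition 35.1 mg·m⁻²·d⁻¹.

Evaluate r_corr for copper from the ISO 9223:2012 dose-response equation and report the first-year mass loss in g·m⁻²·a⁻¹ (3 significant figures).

r_corr = 26.9 g·m⁻²·a⁻¹

copper: temperature factor f = -0.080·(0.2) = -0.0160
  Pd branch = 0.0053·Pd^0.26·e^(0.059·RH+f) = 2.154 μm/a
  Cl⁻ term: 0.01025·35.1^0.27·exp(0.036·82+0.049·10.2) = 0.8454
  sum: 2.154 + 0.8454 → r_corr = 2.999 μm/a
Convert to mass loss: 2.999 μm/a × 8.96 g/cm³ = 26.87 g·m⁻²·a⁻¹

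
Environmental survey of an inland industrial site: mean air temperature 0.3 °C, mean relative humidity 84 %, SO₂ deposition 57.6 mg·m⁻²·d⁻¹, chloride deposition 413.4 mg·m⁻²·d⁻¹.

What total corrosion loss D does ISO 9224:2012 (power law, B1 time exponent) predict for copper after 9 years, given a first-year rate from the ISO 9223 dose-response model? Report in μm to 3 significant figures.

D(9) = 7.47 μm

copper: f(T) = +0.126·(T−10) [T≤10 °C] = -1.2222
  Pd branch = 0.0053·Pd^0.26·e^(0.059·RH+f) = 0.6361 μm/a
  Sd branch = 0.01025·Sd^0.27·e^(0.036·RH+0.049·T) = 1.089 μm/a
  sum: 0.6361 + 1.089 → r_corr = 1.725 μm/a
Power-law: D(9) = r_corr · 9^0.667
  D(9) = 1.725 × 9^0.667 = 1.725 × 4.33 = 7.468 μm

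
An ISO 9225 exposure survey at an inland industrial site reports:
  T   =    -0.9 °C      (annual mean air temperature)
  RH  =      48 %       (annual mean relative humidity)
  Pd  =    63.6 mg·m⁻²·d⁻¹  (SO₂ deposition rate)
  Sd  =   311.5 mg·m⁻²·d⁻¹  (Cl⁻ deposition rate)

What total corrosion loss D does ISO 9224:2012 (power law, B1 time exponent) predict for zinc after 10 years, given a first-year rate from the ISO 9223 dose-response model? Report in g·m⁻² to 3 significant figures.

zinc: temperature factor f = +0.038·(-10.9) = -0.4142
  SO₂ term: 0.0129·63.6^0.44·exp(0.046·48-0.4142) = 0.4821
  Sd branch = 0.0175·Sd^0.57·e^(0.008·RH+0.085·T) = 0.6278 μm/a
  sum: 0.4821 + 0.6278 → r_corr = 1.11 μm/a
Power-law: D(10) = r_corr · 10^0.813
  D(10) = 1.11 × 10^0.813 = 1.11 × 6.501 = 7.216 μm
  Mass loss = 7.216 μm × 7.14 g/cm³ = 51.52 g·m⁻²

D(10) = 51.5 g·m⁻²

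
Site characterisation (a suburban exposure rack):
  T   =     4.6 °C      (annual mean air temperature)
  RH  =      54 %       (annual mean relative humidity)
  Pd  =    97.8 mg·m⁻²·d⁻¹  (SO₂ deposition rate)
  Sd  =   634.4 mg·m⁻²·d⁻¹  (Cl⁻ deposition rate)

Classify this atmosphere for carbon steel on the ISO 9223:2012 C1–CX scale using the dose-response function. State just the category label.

carbon steel: temperature factor f = +0.150·(-5.4) = -0.8100
  sulphur-dioxide contribution → 25.13 μm/a
  chloride contribution → 39.8 μm/a
  ⇒ r_corr(carbon steel) = 64.93 μm/a
Category bounds: 50…80 μm/a bracket r_corr ⇒ C4

C4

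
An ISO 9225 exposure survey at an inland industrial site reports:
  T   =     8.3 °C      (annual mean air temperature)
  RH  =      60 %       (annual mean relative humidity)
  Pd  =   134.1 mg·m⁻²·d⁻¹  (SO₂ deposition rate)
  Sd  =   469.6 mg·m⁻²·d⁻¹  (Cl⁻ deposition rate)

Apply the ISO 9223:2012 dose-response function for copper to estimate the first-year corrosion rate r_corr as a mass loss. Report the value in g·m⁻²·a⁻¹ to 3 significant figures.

r_corr = 11.0 g·m⁻²·a⁻¹

copper: f(T) = +0.126·(T−10) [T≤10 °C] = -0.2142
  sulphur-dioxide contribution → 0.527 μm/a
  chloride contribution → 0.7027 μm/a
  ⇒ r_corr(copper) = 1.23 μm/a
Convert to mass loss: 1.23 μm/a × 8.96 g/cm³ = 11.02 g·m⁻²·a⁻¹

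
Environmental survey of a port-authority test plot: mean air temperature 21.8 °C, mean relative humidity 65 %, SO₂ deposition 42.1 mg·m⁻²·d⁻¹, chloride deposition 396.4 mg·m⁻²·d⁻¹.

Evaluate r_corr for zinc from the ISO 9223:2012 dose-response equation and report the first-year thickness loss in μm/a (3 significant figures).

zinc: temperature factor f = -0.071·(11.8) = -0.8378
  SO₂ term: 0.0129·42.1^0.44·exp(0.046·65-0.8378) = 0.5754
  Sd branch = 0.0175·Sd^0.57·e^(0.008·RH+0.085·T) = 5.683 μm/a
  r_corr = 0.5754 + 5.683 = 6.258 μm/a

r_corr = 6.26 μm/a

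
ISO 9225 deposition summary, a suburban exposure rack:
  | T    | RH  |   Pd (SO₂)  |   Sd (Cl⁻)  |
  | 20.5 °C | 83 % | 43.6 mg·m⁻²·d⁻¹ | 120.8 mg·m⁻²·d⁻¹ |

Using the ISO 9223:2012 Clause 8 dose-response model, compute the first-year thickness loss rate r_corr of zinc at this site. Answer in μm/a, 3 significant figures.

r_corr = 4.45 μm/a

zinc: f(T) = -0.071·(T−10) [T>10 °C] = -0.7455
  SO₂ term: 0.0129·43.6^0.44·exp(0.046·83-0.7455) = 1.467
  Sd branch = 0.0175·Sd^0.57·e^(0.008·RH+0.085·T) = 2.985 μm/a
  r_corr = 1.467 + 2.985 = 4.452 μm/a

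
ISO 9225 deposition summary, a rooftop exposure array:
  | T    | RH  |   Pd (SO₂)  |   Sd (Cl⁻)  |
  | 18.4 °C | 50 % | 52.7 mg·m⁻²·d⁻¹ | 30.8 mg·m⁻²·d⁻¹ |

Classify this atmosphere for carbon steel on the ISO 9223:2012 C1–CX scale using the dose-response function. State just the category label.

C3

carbon steel: f(T) = -0.054·(T−10) [T>10 °C] = -0.4536
  Pd branch = 1.77·Pd^0.52·e^(0.02·RH+f) = 24.02 μm/a
  Cl⁻ term: 0.102·30.8^0.62·exp(0.033·50+0.04·18.4) = 9.284
  sum: 24.02 + 9.284 → r_corr = 33.31 μm/a
Category bounds: 25…50 μm/a bracket r_corr ⇒ C3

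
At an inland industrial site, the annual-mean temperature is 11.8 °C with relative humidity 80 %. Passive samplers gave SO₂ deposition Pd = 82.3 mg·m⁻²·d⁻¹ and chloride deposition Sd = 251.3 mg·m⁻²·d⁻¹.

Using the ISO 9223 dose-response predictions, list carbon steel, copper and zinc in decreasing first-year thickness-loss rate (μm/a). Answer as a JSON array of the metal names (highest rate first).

carbon steel: f(T) = -0.054·(T−10) [T>10 °C] = -0.0972
  sulphur-dioxide contribution → 78.82 μm/a
  chloride contribution → 70.51 μm/a
  total first-year rate 149.3 μm/a
copper: temperature factor f = -0.080·(1.8) = -0.1440
  sulphur-dioxide contribution → 1.62 μm/a
  chloride contribution → 1.448 μm/a
  ⇒ r_corr(copper) = 3.068 μm/a
zinc: T>10 °C ⇒ hinge -0.071·(11.8−10) = -0.1278
  sulphur-dioxide contribution → 3.134 μm/a
  chloride contribution → 2.112 μm/a
  ⇒ r_corr(zinc) = 5.246 μm/a
Ordering by μm/a: carbon steel (149) > zinc (5.25) > copper (3.07)

["carbon steel", "zinc", "copper"]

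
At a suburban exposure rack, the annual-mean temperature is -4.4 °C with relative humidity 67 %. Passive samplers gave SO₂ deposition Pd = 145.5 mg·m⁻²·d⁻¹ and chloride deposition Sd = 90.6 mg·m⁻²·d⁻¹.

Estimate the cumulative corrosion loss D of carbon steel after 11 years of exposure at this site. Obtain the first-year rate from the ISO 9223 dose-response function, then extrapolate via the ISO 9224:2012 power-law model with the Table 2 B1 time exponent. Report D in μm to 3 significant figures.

carbon steel: temperature factor f = +0.150·(-14.4) = -2.1600
  Pd branch = 1.77·Pd^0.52·e^(0.02·RH+f) = 10.39 μm/a
  Sd branch = 0.102·Sd^0.62·e^(0.033·RH+0.04·T) = 12.76 μm/a
  r_corr = 10.39 + 12.76 = 23.15 μm/a
Long-term exponent b (ISO 9224 Table 2, B1) = 0.523
  D(11) = 23.15 × 11^0.523 = 23.15 × 3.505 = 81.12 μm

D(11) = 81.1 μm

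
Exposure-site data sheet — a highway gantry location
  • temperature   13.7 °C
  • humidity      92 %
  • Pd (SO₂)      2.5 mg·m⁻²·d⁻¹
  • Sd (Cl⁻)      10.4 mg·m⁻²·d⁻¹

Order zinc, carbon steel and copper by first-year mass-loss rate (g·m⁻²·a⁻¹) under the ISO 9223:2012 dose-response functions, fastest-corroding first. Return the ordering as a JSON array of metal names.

["carbon steel", "copper", "zinc"]

zinc: temperature factor f = -0.071·(3.7) = -0.2627
  sulphur-dioxide contribution → 1.022 μm/a
  chloride contribution → 0.4448 μm/a
  ⇒ r_corr(zinc) = 1.467 μm/a
  mass loss = 1.467 μm/a × 7.14 g/cm³ = 10.47 g·m⁻²·a⁻¹
carbon steel: temperature factor f = -0.054·(3.7) = -0.1998
  sulphur-dioxide contribution → 14.7 μm/a
  chloride contribution → 15.69 μm/a
  total first-year rate 30.39 μm/a
  mass loss = 30.39 μm/a × 7.85 g/cm³ = 238.6 g·m⁻²·a⁻¹
copper: T>10 °C ⇒ hinge -0.080·(13.7−10) = -0.2960
  sulphur-dioxide contribution → 1.139 μm/a
  chloride contribution → 1.036 μm/a
  total first-year rate 2.175 μm/a
  mass loss = 2.175 μm/a × 8.96 g/cm³ = 19.49 g·m⁻²·a⁻¹
Ordering by g·m⁻²·a⁻¹: carbon steel (239) > copper (19.5) > zinc (10.5)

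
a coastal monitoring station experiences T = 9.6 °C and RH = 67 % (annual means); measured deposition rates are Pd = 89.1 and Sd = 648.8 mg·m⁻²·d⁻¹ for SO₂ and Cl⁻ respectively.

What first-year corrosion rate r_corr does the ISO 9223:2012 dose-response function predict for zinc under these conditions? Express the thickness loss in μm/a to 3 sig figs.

zinc: temperature factor f = +0.038·(-0.4) = -0.0152
  SO₂ term: 0.0129·89.1^0.44·exp(0.046·67-0.0152) = 1.997
  Cl⁻ term: 0.0175·648.8^0.57·exp(0.008·67+0.085·9.6) = 2.711
  r_corr = 1.997 + 2.711 = 4.708 μm/a

r_corr = 4.71 μm/a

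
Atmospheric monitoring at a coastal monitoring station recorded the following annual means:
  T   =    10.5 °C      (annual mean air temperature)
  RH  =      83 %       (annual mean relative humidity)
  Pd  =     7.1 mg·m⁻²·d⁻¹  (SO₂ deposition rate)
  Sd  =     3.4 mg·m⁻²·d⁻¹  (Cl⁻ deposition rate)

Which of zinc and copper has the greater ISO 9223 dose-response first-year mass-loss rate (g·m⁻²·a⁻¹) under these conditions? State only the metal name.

copper

zinc: T>10 °C ⇒ hinge -0.071·(10.5−10) = -0.0355
  SO₂ term: 0.0129·7.1^0.44·exp(0.046·83-0.0355) = 1.342
  Sd branch = 0.0175·Sd^0.57·e^(0.008·RH+0.085·T) = 0.1667 μm/a
  sum: 1.342 + 0.1667 → r_corr = 1.509 μm/a
  mass loss = 1.509 μm/a × 7.14 g/cm³ = 10.77 g·m⁻²·a⁻¹
copper: T>10 °C ⇒ hinge -0.080·(10.5−10) = -0.0400
  Pd branch = 0.0053·Pd^0.26·e^(0.059·RH+f) = 1.135 μm/a
  Cl⁻ term: 0.01025·3.4^0.27·exp(0.036·83+0.049·10.5) = 0.4735
  r_corr = 1.135 + 0.4735 = 1.608 μm/a
  mass loss = 1.608 μm/a × 8.96 g/cm³ = 14.41 g·m⁻²·a⁻¹
Ordering by g·m⁻²·a⁻¹: copper (14.4) > zinc (10.8)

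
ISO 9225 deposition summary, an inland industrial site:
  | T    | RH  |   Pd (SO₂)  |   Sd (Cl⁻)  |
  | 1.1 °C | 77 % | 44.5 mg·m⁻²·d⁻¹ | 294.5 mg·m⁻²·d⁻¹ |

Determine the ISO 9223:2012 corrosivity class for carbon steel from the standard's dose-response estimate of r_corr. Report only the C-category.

C4

carbon steel: temperature factor f = +0.150·(-8.9) = -1.3350
  sulphur-dioxide contribution → 15.64 μm/a
  chloride contribution → 45.93 μm/a
  ⇒ r_corr(carbon steel) = 61.57 μm/a
61.6 μm/a falls in (50, 80] for carbon steel → category C4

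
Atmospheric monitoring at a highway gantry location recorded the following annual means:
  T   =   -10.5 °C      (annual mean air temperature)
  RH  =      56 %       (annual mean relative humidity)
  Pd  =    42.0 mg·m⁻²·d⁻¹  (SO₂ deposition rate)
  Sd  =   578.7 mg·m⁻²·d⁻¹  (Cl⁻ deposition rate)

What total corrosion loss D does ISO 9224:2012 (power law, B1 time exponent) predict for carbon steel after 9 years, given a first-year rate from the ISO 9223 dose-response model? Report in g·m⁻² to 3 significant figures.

carbon steel: temperature factor f = +0.150·(-20.5) = -3.0750
  sulphur-dioxide contribution → 1.75 μm/a
  chloride contribution → 21.95 μm/a
  total first-year rate 23.7 μm/a
Power-law: D(9) = r_corr · 9^0.523
  D(9) = 23.7 × 9^0.523 = 23.7 × 3.156 = 74.79 μm
  Mass loss = 74.79 μm × 7.85 g/cm³ = 587.1 g·m⁻²

D(9) = 587 g·m⁻²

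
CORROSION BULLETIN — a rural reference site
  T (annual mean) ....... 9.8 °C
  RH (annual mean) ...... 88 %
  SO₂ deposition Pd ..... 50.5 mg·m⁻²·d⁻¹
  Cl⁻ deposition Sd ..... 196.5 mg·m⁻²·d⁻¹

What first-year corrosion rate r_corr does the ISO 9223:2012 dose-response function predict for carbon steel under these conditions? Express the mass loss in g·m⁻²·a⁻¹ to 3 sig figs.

r_corr = 1.17e+03 g·m⁻²·a⁻¹

carbon steel: T≤10 °C ⇒ hinge +0.150·(9.8−10) = -0.0300
  sulphur-dioxide contribution → 76.74 μm/a
  chloride contribution → 72.76 μm/a
  ⇒ r_corr(carbon steel) = 149.5 μm/a
Convert to mass loss: 149.5 μm/a × 7.85 g/cm³ = 1174 g·m⁻²·a⁻¹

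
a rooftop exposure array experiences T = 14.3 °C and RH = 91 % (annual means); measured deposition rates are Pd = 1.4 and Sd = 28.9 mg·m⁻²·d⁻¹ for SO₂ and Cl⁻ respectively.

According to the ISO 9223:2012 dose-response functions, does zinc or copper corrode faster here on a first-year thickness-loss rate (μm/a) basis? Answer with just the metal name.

zinc: f(T) = -0.071·(T−10) [T>10 °C] = -0.3053
  SO₂ term: 0.0129·1.4^0.44·exp(0.046·91-0.3053) = 0.7249
  Cl⁻ term: 0.0175·28.9^0.57·exp(0.008·91+0.085·14.3) = 0.8314
  sum: 0.7249 + 0.8314 → r_corr = 1.556 μm/a
copper: f(T) = -0.080·(T−10) [T>10 °C] = -0.3440
  SO₂ term: 0.0053·1.4^0.26·exp(0.059·91-0.3440) = 0.8802
  Cl⁻ term: 0.01025·28.9^0.27·exp(0.036·91+0.049·14.3) = 1.356
  r_corr = 0.8802 + 1.356 = 2.236 μm/a
Ordering by μm/a: copper (2.24) > zinc (1.56)

copper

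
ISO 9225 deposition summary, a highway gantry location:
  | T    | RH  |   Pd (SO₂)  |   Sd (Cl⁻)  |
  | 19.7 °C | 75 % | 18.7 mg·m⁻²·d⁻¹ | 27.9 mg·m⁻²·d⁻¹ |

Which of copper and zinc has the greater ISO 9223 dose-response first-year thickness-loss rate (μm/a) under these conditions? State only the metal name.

zinc

copper: f(T) = -0.080·(T−10) [T>10 °C] = -0.7760
  SO₂ term: 0.0053·18.7^0.26·exp(0.059·75-0.7760) = 0.4362
  Sd branch = 0.01025·Sd^0.27·e^(0.036·RH+0.049·T) = 0.9837 μm/a
  r_corr = 0.4362 + 0.9837 = 1.42 μm/a
zinc: temperature factor f = -0.071·(9.7) = -0.6887
  Pd branch = 0.0129·Pd^0.44·e^(0.046·RH+f) = 0.7403 μm/a
  Cl⁻ term: 0.0175·27.9^0.57·exp(0.008·75+0.085·19.7) = 1.135
  sum: 0.7403 + 1.135 → r_corr = 1.875 μm/a
Ordering by μm/a: zinc (1.87) > copper (1.42)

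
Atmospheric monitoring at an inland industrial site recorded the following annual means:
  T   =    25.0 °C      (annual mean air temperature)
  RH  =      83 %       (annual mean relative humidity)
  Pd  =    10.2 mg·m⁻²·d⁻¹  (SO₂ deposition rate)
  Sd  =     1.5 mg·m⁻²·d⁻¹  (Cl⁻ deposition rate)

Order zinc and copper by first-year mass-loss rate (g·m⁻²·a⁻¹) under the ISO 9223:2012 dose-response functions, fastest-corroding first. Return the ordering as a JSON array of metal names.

["copper", "zinc"]

zinc: temperature factor f = -0.071·(15.0) = -1.0650
  sulphur-dioxide contribution → 0.5623 μm/a
  chloride contribution → 0.3586 μm/a
  ⇒ r_corr(zinc) = 0.921 μm/a
  mass loss = 0.921 μm/a × 7.14 g/cm³ = 6.576 g·m⁻²·a⁻¹
copper: f(T) = -0.080·(T−10) [T>10 °C] = -1.2000
  sulphur-dioxide contribution → 0.3909 μm/a
  chloride contribution → 0.7726 μm/a
  ⇒ r_corr(copper) = 1.164 μm/a
  mass loss = 1.164 μm/a × 8.96 g/cm³ = 10.43 g·m⁻²·a⁻¹
Ordering by g·m⁻²·a⁻¹: copper (10.4) > zinc (6.58)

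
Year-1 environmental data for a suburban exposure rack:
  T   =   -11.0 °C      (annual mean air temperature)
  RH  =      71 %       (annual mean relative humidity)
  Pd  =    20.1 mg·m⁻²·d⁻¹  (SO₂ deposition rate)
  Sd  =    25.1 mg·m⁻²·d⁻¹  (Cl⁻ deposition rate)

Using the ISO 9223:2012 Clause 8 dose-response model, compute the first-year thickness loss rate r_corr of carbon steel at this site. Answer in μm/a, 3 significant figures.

r_corr = 6.54 μm/a

carbon steel: f(T) = +0.150·(T−10) [T≤10 °C] = -3.1500
  Pd branch = 1.77·Pd^0.52·e^(0.02·RH+f) = 1.494 μm/a
  Cl⁻ term: 0.102·25.1^0.62·exp(0.033·71+0.04·-11.0) = 5.045
  r_corr = 1.494 + 5.045 = 6.539 μm/a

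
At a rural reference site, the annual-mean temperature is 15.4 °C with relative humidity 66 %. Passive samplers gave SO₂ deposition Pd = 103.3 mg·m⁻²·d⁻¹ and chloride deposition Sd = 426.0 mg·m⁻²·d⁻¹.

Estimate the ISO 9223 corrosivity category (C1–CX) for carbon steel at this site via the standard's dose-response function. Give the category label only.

C5

carbon steel: temperature factor f = -0.054·(5.4) = -0.2916
  Pd branch = 1.77·Pd^0.52·e^(0.02·RH+f) = 55.2 μm/a
  Cl⁻ term: 0.102·426.0^0.62·exp(0.033·66+0.04·15.4) = 71.16
  r_corr = 55.2 + 71.16 = 126.4 μm/a
Category bounds: 80…200 μm/a bracket r_corr ⇒ C5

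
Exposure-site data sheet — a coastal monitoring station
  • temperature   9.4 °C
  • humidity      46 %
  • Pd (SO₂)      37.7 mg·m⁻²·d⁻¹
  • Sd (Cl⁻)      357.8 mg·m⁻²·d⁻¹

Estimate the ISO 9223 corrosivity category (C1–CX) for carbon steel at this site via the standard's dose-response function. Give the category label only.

C4

carbon steel: f(T) = +0.150·(T−10) [T≤10 °C] = -0.0900
  sulphur-dioxide contribution → 26.8 μm/a
  chloride contribution → 25.97 μm/a
  ⇒ r_corr(carbon steel) = 52.77 μm/a
52.8 μm/a falls in (50, 80] for carbon steel → category C4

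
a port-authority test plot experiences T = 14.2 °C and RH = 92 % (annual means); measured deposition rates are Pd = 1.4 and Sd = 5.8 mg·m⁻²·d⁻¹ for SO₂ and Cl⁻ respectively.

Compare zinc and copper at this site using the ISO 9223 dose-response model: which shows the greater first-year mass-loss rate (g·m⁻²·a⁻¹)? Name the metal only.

copper

zinc: temperature factor f = -0.071·(4.2) = -0.2982
  Pd branch = 0.0129·Pd^0.44·e^(0.046·RH+f) = 0.7644 μm/a
  Cl⁻ term: 0.0175·5.8^0.57·exp(0.008·92+0.085·14.2) = 0.3327
  r_corr = 0.7644 + 0.3327 = 1.097 μm/a
  mass loss = 1.097 μm/a × 7.14 g/cm³ = 7.833 g·m⁻²·a⁻¹
copper: temperature factor f = -0.080·(4.2) = -0.3360
  SO₂ term: 0.0053·1.4^0.26·exp(0.059·92-0.3360) = 0.9412
  Sd branch = 0.01025·Sd^0.27·e^(0.036·RH+0.049·T) = 0.9066 μm/a
  r_corr = 0.9412 + 0.9066 = 1.848 μm/a
  mass loss = 1.848 μm/a × 8.96 g/cm³ = 16.56 g·m⁻²·a⁻¹
Ordering by g·m⁻²·a⁻¹: copper (16.6) > zinc (7.83)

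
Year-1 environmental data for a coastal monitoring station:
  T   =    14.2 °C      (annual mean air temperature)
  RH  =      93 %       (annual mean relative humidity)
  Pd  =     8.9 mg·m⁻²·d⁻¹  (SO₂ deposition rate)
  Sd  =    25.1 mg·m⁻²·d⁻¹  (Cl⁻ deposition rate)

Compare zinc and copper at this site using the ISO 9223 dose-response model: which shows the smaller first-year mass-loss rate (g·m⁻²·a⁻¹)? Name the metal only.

zinc

zinc: f(T) = -0.071·(T−10) [T>10 °C] = -0.2982
  Pd branch = 0.0129·Pd^0.44·e^(0.046·RH+f) = 1.806 μm/a
  Sd branch = 0.0175·Sd^0.57·e^(0.008·RH+0.085·T) = 0.773 μm/a
  sum: 1.806 + 0.773 → r_corr = 2.579 μm/a
  mass loss = 2.579 μm/a × 7.14 g/cm³ = 18.41 g·m⁻²·a⁻¹
copper: T>10 °C ⇒ hinge -0.080·(14.2−10) = -0.3360
  Pd branch = 0.0053·Pd^0.26·e^(0.059·RH+f) = 1.615 μm/a
  Sd branch = 0.01025·Sd^0.27·e^(0.036·RH+0.049·T) = 1.396 μm/a
  sum: 1.615 + 1.396 → r_corr = 3.011 μm/a
  mass loss = 3.011 μm/a × 8.96 g/cm³ = 26.98 g·m⁻²·a⁻¹
Ordering by g·m⁻²·a⁻¹: copper (27) > zinc (18.4)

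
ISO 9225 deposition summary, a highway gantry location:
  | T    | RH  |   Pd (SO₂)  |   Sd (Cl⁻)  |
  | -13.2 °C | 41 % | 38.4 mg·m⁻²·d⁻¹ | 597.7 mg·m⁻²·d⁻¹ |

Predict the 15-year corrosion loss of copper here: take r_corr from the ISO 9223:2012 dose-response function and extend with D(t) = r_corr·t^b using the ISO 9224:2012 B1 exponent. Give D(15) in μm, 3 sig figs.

copper: temperature factor f = +0.126·(-23.2) = -2.9232
  SO₂ term: 0.0053·38.4^0.26·exp(0.059·41-2.9232) = 0.008265
  Cl⁻ term: 0.01025·597.7^0.27·exp(0.036·41+0.049·-13.2) = 0.132
  sum: 0.008265 + 0.132 → r_corr = 0.1402 μm/a
ISO 9224: D(t) = r_corr · t^b with b = 0.667 (copper, B1)
  D(15) = 0.1402 × 15^0.667 = 0.1402 × 6.088 = 0.8537 μm

D(15) = 0.854 μm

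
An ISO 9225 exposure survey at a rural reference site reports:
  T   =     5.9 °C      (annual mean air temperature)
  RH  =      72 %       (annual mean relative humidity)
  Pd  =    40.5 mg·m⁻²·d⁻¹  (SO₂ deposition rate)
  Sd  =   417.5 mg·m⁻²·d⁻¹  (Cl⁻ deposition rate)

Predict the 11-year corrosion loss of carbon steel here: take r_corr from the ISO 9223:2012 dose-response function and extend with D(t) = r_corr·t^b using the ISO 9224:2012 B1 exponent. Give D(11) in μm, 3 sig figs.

carbon steel: T≤10 °C ⇒ hinge +0.150·(5.9−10) = -0.6150
  SO₂ term: 1.77·40.5^0.52·exp(0.02·72-0.6150) = 27.68
  Sd branch = 0.102·Sd^0.62·e^(0.033·RH+0.04·T) = 58.58 μm/a
  r_corr = 27.68 + 58.58 = 86.26 μm/a
Power-law: D(11) = r_corr · 11^0.523
  D(11) = 86.26 × 11^0.523 = 86.26 × 3.505 = 302.3 μm

D(11) = 302 μm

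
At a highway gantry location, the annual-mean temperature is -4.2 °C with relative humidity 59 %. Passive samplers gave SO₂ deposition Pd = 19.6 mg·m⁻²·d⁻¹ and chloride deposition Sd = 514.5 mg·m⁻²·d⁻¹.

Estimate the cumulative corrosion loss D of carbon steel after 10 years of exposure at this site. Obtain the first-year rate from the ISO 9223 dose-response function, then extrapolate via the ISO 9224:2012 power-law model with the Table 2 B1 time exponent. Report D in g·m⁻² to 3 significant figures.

carbon steel: temperature factor f = +0.150·(-14.2) = -2.1300
  SO₂ term: 1.77·19.6^0.52·exp(0.02·59-2.1300) = 3.216
  Cl⁻ term: 0.102·514.5^0.62·exp(0.033·59+0.04·-4.2) = 28.99
  sum: 3.216 + 28.99 → r_corr = 32.21 μm/a
Long-term exponent b (ISO 9224 Table 2, B1) = 0.523
  D(10) = 32.21 × 10^0.523 = 32.21 × 3.334 = 107.4 μm
  Mass loss = 107.4 μm × 7.85 g/cm³ = 843 g·m⁻²

D(10) = 843 g·m⁻²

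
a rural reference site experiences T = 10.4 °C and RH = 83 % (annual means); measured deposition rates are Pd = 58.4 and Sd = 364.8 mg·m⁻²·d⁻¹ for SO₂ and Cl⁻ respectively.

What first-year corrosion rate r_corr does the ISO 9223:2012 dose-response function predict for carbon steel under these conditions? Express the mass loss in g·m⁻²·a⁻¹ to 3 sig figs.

r_corr = 1.32e+03 g·m⁻²·a⁻¹

carbon steel: temperature factor f = -0.054·(0.4) = -0.0216
  sulphur-dioxide contribution → 75.52 μm/a
  chloride contribution → 92.74 μm/a
  ⇒ r_corr(carbon steel) = 168.3 μm/a
Convert to mass loss: 168.3 μm/a × 7.85 g/cm³ = 1321 g·m⁻²·a⁻¹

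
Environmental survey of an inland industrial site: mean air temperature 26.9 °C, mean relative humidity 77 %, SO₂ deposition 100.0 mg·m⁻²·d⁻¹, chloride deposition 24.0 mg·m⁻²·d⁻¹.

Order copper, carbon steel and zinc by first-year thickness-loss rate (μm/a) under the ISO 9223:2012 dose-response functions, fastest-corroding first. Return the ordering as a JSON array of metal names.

copper: temperature factor f = -0.080·(16.9) = -1.3520
  Pd branch = 0.0053·Pd^0.26·e^(0.059·RH+f) = 0.4267 μm/a
  Cl⁻ term: 0.01025·24.0^0.27·exp(0.036·77+0.049·26.9) = 1.444
  sum: 0.4267 + 1.444 → r_corr = 1.871 μm/a
carbon steel: T>10 °C ⇒ hinge -0.054·(26.9−10) = -0.9126
  Pd branch = 1.77·Pd^0.52·e^(0.02·RH+f) = 36.35 μm/a
  Sd branch = 0.102·Sd^0.62·e^(0.033·RH+0.04·T) = 27.24 μm/a
  sum: 36.35 + 27.24 → r_corr = 63.58 μm/a
zinc: temperature factor f = -0.071·(16.9) = -1.1999
  Pd branch = 0.0129·Pd^0.44·e^(0.046·RH+f) = 1.018 μm/a
  Cl⁻ term: 0.0175·24.0^0.57·exp(0.008·77+0.085·26.9) = 1.951
  r_corr = 1.018 + 1.951 = 2.969 μm/a
Ordering by μm/a: carbon steel (63.6) > zinc (2.97) > copper (1.87)

["carbon steel", "zinc", "copper"]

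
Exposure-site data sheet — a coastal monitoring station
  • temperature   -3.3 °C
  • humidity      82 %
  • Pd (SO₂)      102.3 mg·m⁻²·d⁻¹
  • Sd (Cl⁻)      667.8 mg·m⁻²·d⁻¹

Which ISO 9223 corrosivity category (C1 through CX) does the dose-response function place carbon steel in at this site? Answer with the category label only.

carbon steel: f(T) = +0.150·(T−10) [T≤10 °C] = -1.9950
  SO₂ term: 1.77·102.3^0.52·exp(0.02·82-1.9950) = 13.77
  Sd branch = 0.102·Sd^0.62·e^(0.033·RH+0.04·T) = 75.47 μm/a
  r_corr = 13.77 + 75.47 = 89.24 μm/a
89.2 μm/a falls in (80, 200] for carbon steel → category C5

C5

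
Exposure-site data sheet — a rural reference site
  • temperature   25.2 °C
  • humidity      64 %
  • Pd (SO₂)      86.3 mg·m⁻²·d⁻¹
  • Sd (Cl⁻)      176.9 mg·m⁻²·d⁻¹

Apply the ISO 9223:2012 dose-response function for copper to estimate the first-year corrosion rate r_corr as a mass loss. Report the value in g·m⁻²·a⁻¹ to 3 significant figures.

copper: f(T) = -0.080·(T−10) [T>10 °C] = -1.2160
  Pd branch = 0.0053·Pd^0.26·e^(0.059·RH+f) = 0.2185 μm/a
  Sd branch = 0.01025·Sd^0.27·e^(0.036·RH+0.049·T) = 1.427 μm/a
  r_corr = 0.2185 + 1.427 = 1.646 μm/a
Convert to mass loss: 1.646 μm/a × 8.96 g/cm³ = 14.75 g·m⁻²·a⁻¹

r_corr = 14.7 g·m⁻²·a⁻¹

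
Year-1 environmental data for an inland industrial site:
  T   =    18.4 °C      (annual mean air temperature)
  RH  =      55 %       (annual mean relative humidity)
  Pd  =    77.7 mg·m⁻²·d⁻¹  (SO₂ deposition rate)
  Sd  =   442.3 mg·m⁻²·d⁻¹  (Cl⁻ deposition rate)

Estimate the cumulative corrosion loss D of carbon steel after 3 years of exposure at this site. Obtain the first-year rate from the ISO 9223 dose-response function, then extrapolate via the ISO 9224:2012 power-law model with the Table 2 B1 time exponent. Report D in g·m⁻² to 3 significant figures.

D(3) = 1.25e+03 g·m⁻²

carbon steel: T>10 °C ⇒ hinge -0.054·(18.4−10) = -0.4536
  sulphur-dioxide contribution → 32.49 μm/a
  chloride contribution → 57.13 μm/a
  ⇒ r_corr(carbon steel) = 89.61 μm/a
Power-law: D(3) = r_corr · 3^0.523
  D(3) = 89.61 × 3^0.523 = 89.61 × 1.776 = 159.2 μm
  Mass loss = 159.2 μm × 7.85 g/cm³ = 1250 g·m⁻²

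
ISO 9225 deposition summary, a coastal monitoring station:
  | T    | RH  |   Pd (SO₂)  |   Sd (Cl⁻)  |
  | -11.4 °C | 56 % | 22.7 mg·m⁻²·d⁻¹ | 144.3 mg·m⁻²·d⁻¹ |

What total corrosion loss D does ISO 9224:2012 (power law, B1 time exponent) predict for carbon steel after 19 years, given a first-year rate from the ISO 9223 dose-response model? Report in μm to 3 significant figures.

D(19) = 46.9 μm

carbon steel: f(T) = +0.150·(T−10) [T≤10 °C] = -3.2100
  SO₂ term: 1.77·22.7^0.52·exp(0.02·56-3.2100) = 1.11
  Cl⁻ term: 0.102·144.3^0.62·exp(0.033·56+0.04·-11.4) = 8.951
  sum: 1.11 + 8.951 → r_corr = 10.06 μm/a
Power-law: D(19) = r_corr · 19^0.523
  D(19) = 10.06 × 19^0.523 = 10.06 × 4.664 = 46.93 μm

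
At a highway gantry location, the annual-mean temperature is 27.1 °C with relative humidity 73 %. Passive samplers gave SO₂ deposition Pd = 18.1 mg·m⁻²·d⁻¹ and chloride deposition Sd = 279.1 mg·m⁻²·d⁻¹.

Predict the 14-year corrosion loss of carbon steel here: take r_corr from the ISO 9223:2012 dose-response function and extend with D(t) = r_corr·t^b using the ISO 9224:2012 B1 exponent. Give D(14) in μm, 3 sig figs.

carbon steel: T>10 °C ⇒ hinge -0.054·(27.1−10) = -0.9234
  sulphur-dioxide contribution → 13.65 μm/a
  chloride contribution → 110.1 μm/a
  total first-year rate 123.8 μm/a
ISO 9224: D(t) = r_corr · t^b with b = 0.523 (carbon steel, B1)
  D(14) = 123.8 × 14^0.523 = 123.8 × 3.976 = 492.2 μm

D(14) = 492 μm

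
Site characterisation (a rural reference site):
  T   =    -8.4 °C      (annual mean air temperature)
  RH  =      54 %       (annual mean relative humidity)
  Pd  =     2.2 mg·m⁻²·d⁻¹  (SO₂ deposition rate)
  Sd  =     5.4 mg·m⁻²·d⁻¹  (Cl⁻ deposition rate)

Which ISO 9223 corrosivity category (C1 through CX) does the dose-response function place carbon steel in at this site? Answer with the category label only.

carbon steel: T≤10 °C ⇒ hinge +0.150·(-8.4−10) = -2.7600
  SO₂ term: 1.77·2.2^0.52·exp(0.02·54-2.7600) = 0.4971
  Sd branch = 0.102·Sd^0.62·e^(0.033·RH+0.04·T) = 1.232 μm/a
  r_corr = 0.4971 + 1.232 = 1.729 μm/a
Category bounds: 1.3…25 μm/a bracket r_corr ⇒ C2

C2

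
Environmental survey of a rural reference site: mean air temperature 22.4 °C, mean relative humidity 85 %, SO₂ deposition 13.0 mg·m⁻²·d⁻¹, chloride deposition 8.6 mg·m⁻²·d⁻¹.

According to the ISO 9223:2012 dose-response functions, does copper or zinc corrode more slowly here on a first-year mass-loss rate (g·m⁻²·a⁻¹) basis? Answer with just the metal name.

zinc

copper: f(T) = -0.080·(T−10) [T>10 °C] = -0.9920
  SO₂ term: 0.0053·13.0^0.26·exp(0.059·85-0.9920) = 0.5769
  Sd branch = 0.01025·Sd^0.27·e^(0.036·RH+0.049·T) = 1.171 μm/a
  sum: 0.5769 + 1.171 → r_corr = 1.748 μm/a
  mass loss = 1.748 μm/a × 8.96 g/cm³ = 15.66 g·m⁻²·a⁻¹
zinc: temperature factor f = -0.071·(12.4) = -0.8804
  SO₂ term: 0.0129·13.0^0.44·exp(0.046·85-0.8804) = 0.825
  Sd branch = 0.0175·Sd^0.57·e^(0.008·RH+0.085·T) = 0.7905 μm/a
  r_corr = 0.825 + 0.7905 = 1.616 μm/a
  mass loss = 1.616 μm/a × 7.14 g/cm³ = 11.54 g·m⁻²·a⁻¹
Ordering by g·m⁻²·a⁻¹: copper (15.7) > zinc (11.5)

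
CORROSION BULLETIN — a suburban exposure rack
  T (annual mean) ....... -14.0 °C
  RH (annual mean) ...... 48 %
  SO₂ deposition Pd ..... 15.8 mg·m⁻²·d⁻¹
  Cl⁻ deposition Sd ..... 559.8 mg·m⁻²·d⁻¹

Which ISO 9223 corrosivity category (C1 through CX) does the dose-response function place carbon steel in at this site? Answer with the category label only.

C2

carbon steel: f(T) = +0.150·(T−10) [T≤10 °C] = -3.6000
  SO₂ term: 1.77·15.8^0.52·exp(0.02·48-3.6000) = 0.5306
  Cl⁻ term: 0.102·559.8^0.62·exp(0.033·48+0.04·-14.0) = 14.36
  sum: 0.5306 + 14.36 → r_corr = 14.89 μm/a
ISO 9223 Table 2 (carbon steel): 1.3 < 14.9 ≤ 25 μm/a ⇒ C2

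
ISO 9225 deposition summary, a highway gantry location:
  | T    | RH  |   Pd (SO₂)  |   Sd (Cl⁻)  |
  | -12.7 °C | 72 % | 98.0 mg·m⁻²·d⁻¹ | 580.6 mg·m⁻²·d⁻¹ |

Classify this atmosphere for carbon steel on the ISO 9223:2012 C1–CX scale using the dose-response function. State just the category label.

C3

carbon steel: T≤10 °C ⇒ hinge +0.150·(-12.7−10) = -3.4050
  sulphur-dioxide contribution → 2.692 μm/a
  chloride contribution → 34.16 μm/a
  total first-year rate 36.85 μm/a
36.8 μm/a falls in (25, 50] for carbon steel → category C3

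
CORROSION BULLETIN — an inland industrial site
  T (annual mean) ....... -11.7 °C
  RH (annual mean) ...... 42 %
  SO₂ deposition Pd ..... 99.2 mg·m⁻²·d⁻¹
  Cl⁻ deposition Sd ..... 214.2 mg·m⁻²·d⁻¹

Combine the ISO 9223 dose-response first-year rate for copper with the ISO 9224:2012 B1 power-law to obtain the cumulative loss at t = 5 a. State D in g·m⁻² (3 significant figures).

D(5) = 3.28 g·m⁻²

copper: T≤10 °C ⇒ hinge +0.126·(-11.7−10) = -2.7342
  sulphur-dioxide contribution → 0.01356 μm/a
  chloride contribution → 0.1116 μm/a
  total first-year rate 0.1252 μm/a
Long-term exponent b (ISO 9224 Table 2, B1) = 0.667
  D(5) = 0.1252 × 5^0.667 = 0.1252 × 2.926 = 0.3662 μm
  Mass loss = 0.3662 μm × 8.96 g/cm³ = 3.281 g·m⁻²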